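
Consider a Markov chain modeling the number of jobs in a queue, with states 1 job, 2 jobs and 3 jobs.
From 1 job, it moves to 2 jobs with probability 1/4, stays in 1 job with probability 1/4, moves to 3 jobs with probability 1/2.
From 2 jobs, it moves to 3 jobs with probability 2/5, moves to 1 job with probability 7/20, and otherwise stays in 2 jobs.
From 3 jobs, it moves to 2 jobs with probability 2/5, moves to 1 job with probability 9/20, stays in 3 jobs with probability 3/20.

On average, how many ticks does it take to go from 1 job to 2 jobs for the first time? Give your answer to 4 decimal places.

3.2727

Let t(s) be the expected number of ticks to first reach 2 jobs from state s, with t(2 jobs) = 0. Conditioning on the first tick:
t(1 job) = 1 + 0.25·t(1 job) + 0.5·t(3 jobs)
t(3 jobs) = 1 + 0.45·t(1 job) + 0.15·t(3 jobs)
Solving: t(1 job) = 3.2727, t(3 jobs) = 2.9091.
Expected ticks from 1 job to 2 jobs: 3.2727.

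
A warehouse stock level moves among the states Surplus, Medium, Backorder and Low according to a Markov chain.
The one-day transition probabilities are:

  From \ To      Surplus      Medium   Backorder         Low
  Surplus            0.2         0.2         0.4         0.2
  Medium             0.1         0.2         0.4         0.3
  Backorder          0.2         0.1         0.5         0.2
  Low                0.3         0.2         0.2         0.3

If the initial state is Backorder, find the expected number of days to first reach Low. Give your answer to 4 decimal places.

4.6907

Let t(s) be the expected number of days to first reach Low from state s, with t(Low) = 0. Conditioning on the first day:
t(Surplus) = 1 + 0.2·t(Surplus) + 0.2·t(Medium) + 0.4·t(Backorder)
t(Medium) = 1 + 0.1·t(Surplus) + 0.2·t(Medium) + 0.4·t(Backorder)
t(Backorder) = 1 + 0.2·t(Surplus) + 0.1·t(Medium) + 0.5·t(Backorder)
Solving: t(Surplus) = 4.6392, t(Medium) = 4.1753, t(Backorder) = 4.6907.
Expected days from Backorder to Low: 4.6907.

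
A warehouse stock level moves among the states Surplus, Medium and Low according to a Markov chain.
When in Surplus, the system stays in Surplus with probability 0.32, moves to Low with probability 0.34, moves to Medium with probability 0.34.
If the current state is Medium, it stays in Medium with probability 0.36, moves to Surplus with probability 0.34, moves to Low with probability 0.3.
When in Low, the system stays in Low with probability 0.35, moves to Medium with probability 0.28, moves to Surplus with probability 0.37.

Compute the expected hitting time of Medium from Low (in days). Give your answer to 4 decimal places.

3.3207

Let t(s) be the expected number of days to first reach Medium from state s, with t(Medium) = 0. Conditioning on the first day:
t(Surplus) = 1 + 0.32·t(Surplus) + 0.34·t(Low)
t(Low) = 1 + 0.37·t(Surplus) + 0.35·t(Low)
Solving: t(Surplus) = 3.1309, t(Low) = 3.3207.
Expected days from Low to Medium: 3.3207.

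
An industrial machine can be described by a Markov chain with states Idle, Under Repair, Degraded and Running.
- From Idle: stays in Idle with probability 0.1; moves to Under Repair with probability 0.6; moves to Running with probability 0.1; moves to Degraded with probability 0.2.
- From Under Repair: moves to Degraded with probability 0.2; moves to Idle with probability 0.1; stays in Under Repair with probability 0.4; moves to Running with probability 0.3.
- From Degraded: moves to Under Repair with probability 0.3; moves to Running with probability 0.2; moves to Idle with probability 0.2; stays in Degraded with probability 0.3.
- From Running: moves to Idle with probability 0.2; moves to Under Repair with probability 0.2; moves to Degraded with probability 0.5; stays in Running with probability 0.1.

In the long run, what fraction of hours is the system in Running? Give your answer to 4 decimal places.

Let the stationary distribution be π with π = πP and π_1 + π_2 + π_3 + π_4 = 1.
π_1 = 0.1·π_1 + 0.1·π_2 + 0.2·π_3 + 0.2·π_4
π_2 = 0.6·π_1 + 0.4·π_2 + 0.3·π_3 + 0.2·π_4
π_3 = 0.2·π_1 + 0.2·π_2 + 0.3·π_3 + 0.5·π_4
Solving with the normalization constraint gives π = (0.1490, 0.3607, 0.2892, 0.2011).
So the stationary probability of Running is 0.2011.

0.2011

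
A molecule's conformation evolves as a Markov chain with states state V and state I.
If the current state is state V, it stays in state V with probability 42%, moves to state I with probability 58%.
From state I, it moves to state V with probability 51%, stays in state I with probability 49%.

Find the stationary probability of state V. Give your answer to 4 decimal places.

0.4679

Let the stationary distribution be π with π = πP and π_1 + π_2 = 1.
π_1 = 0.42·π_1 + 0.51·π_2
Solving with the normalization constraint gives π = (0.4679, 0.5321).
So the stationary probability of state V is 0.4679.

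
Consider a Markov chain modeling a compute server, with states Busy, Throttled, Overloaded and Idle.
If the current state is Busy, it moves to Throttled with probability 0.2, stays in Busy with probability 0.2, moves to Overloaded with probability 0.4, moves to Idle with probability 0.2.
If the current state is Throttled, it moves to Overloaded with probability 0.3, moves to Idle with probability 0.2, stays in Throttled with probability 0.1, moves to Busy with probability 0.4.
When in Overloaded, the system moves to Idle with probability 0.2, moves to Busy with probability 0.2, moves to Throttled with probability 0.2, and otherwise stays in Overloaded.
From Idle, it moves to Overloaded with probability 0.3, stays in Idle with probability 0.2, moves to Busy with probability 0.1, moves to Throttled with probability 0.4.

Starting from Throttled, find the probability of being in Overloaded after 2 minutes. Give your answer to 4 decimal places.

0.3700

Propagate the distribution vector 2 minutes from Throttled.
After 0 minutes: (0.0000, 1.0000, 0.0000, 0.0000)
After 1 minute: (0.4000, 0.1000, 0.3000, 0.2000)
After 2 minutes: (0.2000, 0.2300, 0.3700, 0.2000)
P(in Overloaded after 2 minutes) = 0.3700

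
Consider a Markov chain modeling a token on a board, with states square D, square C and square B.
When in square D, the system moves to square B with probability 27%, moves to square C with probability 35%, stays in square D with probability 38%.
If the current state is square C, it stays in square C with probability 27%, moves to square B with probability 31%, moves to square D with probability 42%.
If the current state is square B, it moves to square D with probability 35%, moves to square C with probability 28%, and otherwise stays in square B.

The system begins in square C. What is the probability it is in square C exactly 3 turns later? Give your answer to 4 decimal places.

Propagate the distribution vector 3 turns from square C.
After 0 turns: (0.0000, 1.0000, 0.0000)
After 1 turn: (0.4200, 0.2700, 0.3100)
After 2 turns: (0.3815, 0.3067, 0.3118)
After 3 turns: (0.3829, 0.3036, 0.3134)
P(in square C after 3 turns) = 0.3036

0.3036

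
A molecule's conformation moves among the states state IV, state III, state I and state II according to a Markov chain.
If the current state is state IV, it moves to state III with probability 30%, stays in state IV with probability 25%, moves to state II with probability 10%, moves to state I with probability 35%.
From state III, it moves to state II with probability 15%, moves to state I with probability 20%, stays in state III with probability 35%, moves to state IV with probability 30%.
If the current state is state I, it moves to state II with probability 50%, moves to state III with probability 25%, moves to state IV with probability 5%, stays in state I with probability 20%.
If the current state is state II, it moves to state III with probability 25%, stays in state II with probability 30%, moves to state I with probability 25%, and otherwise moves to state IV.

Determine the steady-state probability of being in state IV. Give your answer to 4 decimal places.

0.2025

Let the stationary distribution be π with π = πP and π_1 + π_2 + π_3 + π_4 = 1.
π_1 = 0.25·π_1 + 0.3·π_2 + 0.05·π_3 + 0.2·π_4
π_2 = 0.3·π_1 + 0.35·π_2 + 0.25·π_3 + 0.25·π_4
π_3 = 0.35·π_1 + 0.2·π_2 + 0.2·π_3 + 0.25·π_4
Solving with the normalization constraint gives π = (0.2025, 0.2890, 0.2436, 0.2649).
So the stationary probability of state IV is 0.2025.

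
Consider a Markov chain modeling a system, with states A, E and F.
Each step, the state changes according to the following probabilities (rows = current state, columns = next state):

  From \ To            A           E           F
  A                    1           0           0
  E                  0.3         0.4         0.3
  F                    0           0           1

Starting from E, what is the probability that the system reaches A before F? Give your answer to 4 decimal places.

0.5000

Let h(s) be the probability of absorption at A starting from transient state s. Then h(A) = 1 and h(F) = 0. By first-step analysis:
h(E) = 0.3·1 + 0.4·h(E) + 0.3·0
Solving: h(E) = 0.5000.
Starting from E, the probability is 0.5000.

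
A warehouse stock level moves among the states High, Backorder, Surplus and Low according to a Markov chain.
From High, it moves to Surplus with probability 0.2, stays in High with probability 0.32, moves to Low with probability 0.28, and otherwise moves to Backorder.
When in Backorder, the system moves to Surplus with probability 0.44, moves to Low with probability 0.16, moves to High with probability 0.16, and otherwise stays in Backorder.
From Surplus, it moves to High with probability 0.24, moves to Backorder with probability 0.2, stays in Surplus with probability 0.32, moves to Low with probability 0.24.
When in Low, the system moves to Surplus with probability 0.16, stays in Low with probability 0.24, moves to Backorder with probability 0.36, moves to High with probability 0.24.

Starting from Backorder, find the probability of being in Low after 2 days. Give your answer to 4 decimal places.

0.2272

Propagate the distribution vector 2 days from Backorder.
After 0 days: (0.0000, 1.0000, 0.0000, 0.0000)
After 1 day: (0.1600, 0.2400, 0.4400, 0.1600)
After 2 days: (0.2336, 0.2352, 0.3040, 0.2272)
P(in Low after 2 days) = 0.2272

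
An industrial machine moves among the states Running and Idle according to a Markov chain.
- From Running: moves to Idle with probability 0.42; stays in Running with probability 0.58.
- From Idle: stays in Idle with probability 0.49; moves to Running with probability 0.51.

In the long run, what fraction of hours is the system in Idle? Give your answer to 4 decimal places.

0.4516

Let the stationary distribution be π with π = πP and π_1 + π_2 = 1.
π_1 = 0.58·π_1 + 0.51·π_2
Solving with the normalization constraint gives π = (0.5484, 0.4516).
So the stationary probability of Idle is 0.4516.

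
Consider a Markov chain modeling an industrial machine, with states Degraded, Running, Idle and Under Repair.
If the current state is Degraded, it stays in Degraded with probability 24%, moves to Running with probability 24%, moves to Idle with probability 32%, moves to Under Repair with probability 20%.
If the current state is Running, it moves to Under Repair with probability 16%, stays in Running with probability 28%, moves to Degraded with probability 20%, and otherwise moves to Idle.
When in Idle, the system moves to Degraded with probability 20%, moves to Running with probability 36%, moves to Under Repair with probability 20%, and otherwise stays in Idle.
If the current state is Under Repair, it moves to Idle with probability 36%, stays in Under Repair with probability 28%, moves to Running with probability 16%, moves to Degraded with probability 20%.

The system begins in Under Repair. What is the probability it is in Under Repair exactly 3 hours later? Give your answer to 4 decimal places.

0.2066

Propagate the distribution vector 3 hours from Under Repair.
After 0 hours: (0.0000, 0.0000, 0.0000, 1.0000)
After 1 hour: (0.2000, 0.1600, 0.3600, 0.2800)
After 2 hours: (0.2080, 0.2672, 0.3088, 0.2160)
After 3 hours: (0.2083, 0.2705, 0.3146, 0.2066)
P(in Under Repair after 3 hours) = 0.2066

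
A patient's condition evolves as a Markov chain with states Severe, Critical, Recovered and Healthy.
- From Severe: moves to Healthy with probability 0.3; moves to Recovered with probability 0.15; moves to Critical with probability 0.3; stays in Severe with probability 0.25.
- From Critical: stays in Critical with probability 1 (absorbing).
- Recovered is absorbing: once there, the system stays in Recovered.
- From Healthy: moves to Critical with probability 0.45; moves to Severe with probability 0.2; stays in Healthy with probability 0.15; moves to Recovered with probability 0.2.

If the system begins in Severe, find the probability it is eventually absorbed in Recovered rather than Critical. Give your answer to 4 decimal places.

0.3247

Let h(s) be the probability of absorption at Recovered starting from transient state s. Then h(Recovered) = 1 and h(Critical) = 0. By first-step analysis:
h(Severe) = 0.25·h(Severe) + 0.3·0 + 0.15·1 + 0.3·h(Healthy)
h(Healthy) = 0.2·h(Severe) + 0.45·0 + 0.2·1 + 0.15·h(Healthy)
Solving: h(Severe) = 0.3247, h(Healthy) = 0.3117.
Starting from Severe, the probability is 0.3247.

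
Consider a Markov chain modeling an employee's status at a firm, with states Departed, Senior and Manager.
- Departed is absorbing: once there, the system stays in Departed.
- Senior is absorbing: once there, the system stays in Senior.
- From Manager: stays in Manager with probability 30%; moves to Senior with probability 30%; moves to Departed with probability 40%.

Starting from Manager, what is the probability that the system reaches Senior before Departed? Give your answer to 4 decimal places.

0.4286

Let h(s) be the probability of absorption at Senior starting from transient state s. Then h(Senior) = 1 and h(Departed) = 0. By first-step analysis:
h(Manager) = 0.4·0 + 0.3·1 + 0.3·h(Manager)
Solving: h(Manager) = 0.4286.
Starting from Manager, the probability is 0.4286.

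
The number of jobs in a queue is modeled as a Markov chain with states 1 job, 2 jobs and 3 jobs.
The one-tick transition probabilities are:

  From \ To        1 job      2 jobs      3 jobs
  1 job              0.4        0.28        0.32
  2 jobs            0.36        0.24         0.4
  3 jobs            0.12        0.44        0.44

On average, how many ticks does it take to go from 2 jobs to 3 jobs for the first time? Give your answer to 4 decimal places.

2.7027

Let t(s) be the expected number of ticks to first reach 3 jobs from state s, with t(3 jobs) = 0. Conditioning on the first tick:
t(1 job) = 1 + 0.4·t(1 job) + 0.28·t(2 jobs)
t(2 jobs) = 1 + 0.36·t(1 job) + 0.24·t(2 jobs)
Solving: t(1 job) = 2.9279, t(2 jobs) = 2.7027.
Expected ticks from 2 jobs to 3 jobs: 2.7027.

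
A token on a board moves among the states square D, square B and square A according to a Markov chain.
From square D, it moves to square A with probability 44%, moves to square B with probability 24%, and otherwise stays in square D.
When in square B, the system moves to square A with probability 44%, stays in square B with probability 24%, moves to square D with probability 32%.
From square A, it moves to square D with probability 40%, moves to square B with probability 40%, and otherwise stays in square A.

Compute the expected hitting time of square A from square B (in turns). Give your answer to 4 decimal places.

Let t(s) be the expected number of turns to first reach square A from state s, with t(square A) = 0. Conditioning on the first turn:
t(square D) = 1 + 0.32·t(square D) + 0.24·t(square B)
t(square B) = 1 + 0.32·t(square D) + 0.24·t(square B)
Solving: t(square D) = 2.2727, t(square B) = 2.2727.
Expected turns from square B to square A: 2.2727.

2.2727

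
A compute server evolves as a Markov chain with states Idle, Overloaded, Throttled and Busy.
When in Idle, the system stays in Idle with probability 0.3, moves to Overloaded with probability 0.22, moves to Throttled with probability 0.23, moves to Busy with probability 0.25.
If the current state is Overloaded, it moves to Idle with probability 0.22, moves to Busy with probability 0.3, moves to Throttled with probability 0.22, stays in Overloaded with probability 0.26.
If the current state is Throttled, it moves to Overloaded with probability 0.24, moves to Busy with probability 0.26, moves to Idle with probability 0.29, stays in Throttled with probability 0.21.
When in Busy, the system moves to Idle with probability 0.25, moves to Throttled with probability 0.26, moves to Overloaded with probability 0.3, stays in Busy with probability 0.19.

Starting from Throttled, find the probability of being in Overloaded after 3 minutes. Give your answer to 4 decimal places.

0.2547

Propagate the distribution vector 3 minutes from Throttled.
After 0 minutes: (0.0000, 0.0000, 1.0000, 0.0000)
After 1 minute: (0.2900, 0.2400, 0.2100, 0.2600)
After 2 minutes: (0.2657, 0.2546, 0.2312, 0.2485)
After 3 minutes: (0.2649, 0.2547, 0.2303, 0.2501)
P(in Overloaded after 3 minutes) = 0.2547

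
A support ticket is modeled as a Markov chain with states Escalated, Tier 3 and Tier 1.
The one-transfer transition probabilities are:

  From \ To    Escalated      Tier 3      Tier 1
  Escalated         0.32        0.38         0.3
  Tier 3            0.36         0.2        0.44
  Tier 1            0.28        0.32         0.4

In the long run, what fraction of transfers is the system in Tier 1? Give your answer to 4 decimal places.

0.3804

Let the stationary distribution be π with π = πP and π_1 + π_2 + π_3 = 1.
π_1 = 0.32·π_1 + 0.36·π_2 + 0.28·π_3
π_2 = 0.38·π_1 + 0.2·π_2 + 0.32·π_3
Solving with the normalization constraint gives π = (0.3169, 0.3027, 0.3804).
So the stationary probability of Tier 1 is 0.3804.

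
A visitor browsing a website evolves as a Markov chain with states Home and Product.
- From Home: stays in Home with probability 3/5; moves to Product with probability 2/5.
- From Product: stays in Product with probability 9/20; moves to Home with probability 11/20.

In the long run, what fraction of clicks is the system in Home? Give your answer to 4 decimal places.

0.5789

Let the stationary distribution be π with π = πP and π_1 + π_2 = 1.
π_1 = 0.6·π_1 + 0.55·π_2
Solving with the normalization constraint gives π = (0.5789, 0.4211).
So the stationary probability of Home is 0.5789.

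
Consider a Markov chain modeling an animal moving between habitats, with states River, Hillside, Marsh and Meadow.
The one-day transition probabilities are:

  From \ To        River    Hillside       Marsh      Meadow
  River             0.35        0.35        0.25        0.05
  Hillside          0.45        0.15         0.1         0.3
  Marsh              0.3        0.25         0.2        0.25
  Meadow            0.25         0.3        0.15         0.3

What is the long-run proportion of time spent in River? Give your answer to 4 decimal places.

0.3474

Let the stationary distribution be π with π = πP and π_1 + π_2 + π_3 + π_4 = 1.
π_1 = 0.35·π_1 + 0.45·π_2 + 0.3·π_3 + 0.25·π_4
π_2 = 0.35·π_1 + 0.15·π_2 + 0.25·π_3 + 0.3·π_4
π_3 = 0.25·π_1 + 0.1·π_2 + 0.2·π_3 + 0.15·π_4
Solving with the normalization constraint gives π = (0.3474, 0.2681, 0.1803, 0.2041).
So the stationary probability of River is 0.3474.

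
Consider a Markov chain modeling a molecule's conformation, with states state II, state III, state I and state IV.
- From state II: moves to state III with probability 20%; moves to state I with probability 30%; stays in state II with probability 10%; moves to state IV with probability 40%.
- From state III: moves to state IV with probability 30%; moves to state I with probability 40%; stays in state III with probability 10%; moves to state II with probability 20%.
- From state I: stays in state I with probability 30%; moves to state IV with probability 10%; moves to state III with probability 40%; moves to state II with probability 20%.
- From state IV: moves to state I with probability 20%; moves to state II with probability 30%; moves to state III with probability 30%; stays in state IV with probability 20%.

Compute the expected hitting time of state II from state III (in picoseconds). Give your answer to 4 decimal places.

Let t(s) be the expected number of picoseconds to first reach state II from state s, with t(state II) = 0. Conditioning on the first picosecond:
t(state III) = 1 + 0.1·t(state III) + 0.4·t(state I) + 0.3·t(state IV)
t(state I) = 1 + 0.4·t(state III) + 0.3·t(state I) + 0.1·t(state IV)
t(state IV) = 1 + 0.3·t(state III) + 0.2·t(state I) + 0.2·t(state IV)
Solving: t(state III) = 4.5174, t(state I) = 4.5946, t(state IV) = 4.0927.
Expected picoseconds from state III to state II: 4.5174.

4.5174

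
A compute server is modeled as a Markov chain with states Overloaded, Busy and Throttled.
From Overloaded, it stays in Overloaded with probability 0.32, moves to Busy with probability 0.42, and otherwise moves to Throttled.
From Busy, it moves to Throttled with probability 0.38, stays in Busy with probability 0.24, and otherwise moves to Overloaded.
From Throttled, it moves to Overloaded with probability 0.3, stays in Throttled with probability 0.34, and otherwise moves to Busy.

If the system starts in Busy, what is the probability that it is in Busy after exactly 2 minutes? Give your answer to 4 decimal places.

Sum over the intermediate state after 1 minute:
P = P(Busy→Overloaded)·P(Overloaded→Busy) + P(Busy→Busy)·P(Busy→Busy) + P(Busy→Throttled)·P(Throttled→Busy)
  = 0.38×0.42 + 0.24×0.24 + 0.38×0.36
  = 0.1596 + 0.0576 + 0.1368 = 0.3540

0.3540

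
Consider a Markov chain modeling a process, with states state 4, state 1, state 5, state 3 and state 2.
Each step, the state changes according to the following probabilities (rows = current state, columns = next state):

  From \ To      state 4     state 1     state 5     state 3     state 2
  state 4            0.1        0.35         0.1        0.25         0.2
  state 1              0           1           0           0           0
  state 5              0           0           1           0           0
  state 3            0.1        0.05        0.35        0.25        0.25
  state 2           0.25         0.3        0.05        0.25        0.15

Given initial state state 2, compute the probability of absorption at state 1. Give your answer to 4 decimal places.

0.6476

Let h(s) be the probability of absorption at state 1 starting from transient state s. Then h(state 1) = 1 and h(state 5) = 0. By first-step analysis:
h(state 4) = 0.1·h(state 4) + 0.35·1 + 0.1·0 + 0.25·h(state 3) + 0.2·h(state 2)
h(state 3) = 0.1·h(state 4) + 0.05·1 + 0.35·0 + 0.25·h(state 3) + 0.25·h(state 2)
h(state 2) = 0.25·h(state 4) + 0.3·1 + 0.05·0 + 0.25·h(state 3) + 0.15·h(state 2)
Solving: h(state 4) = 0.6348, h(state 3) = 0.3672, h(state 2) = 0.6476.
Starting from state 2, the probability is 0.6476.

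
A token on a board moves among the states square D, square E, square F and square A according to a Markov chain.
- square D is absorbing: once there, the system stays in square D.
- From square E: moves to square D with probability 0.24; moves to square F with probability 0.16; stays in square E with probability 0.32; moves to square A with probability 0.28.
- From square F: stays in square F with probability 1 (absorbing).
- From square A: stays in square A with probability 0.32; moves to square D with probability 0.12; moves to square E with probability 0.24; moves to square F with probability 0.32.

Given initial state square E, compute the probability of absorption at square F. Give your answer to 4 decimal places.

Let h(s) be the probability of absorption at square F starting from transient state s. Then h(square F) = 1 and h(square D) = 0. By first-step analysis:
h(square E) = 0.24·0 + 0.32·h(square E) + 0.16·1 + 0.28·h(square A)
h(square A) = 0.12·0 + 0.24·h(square E) + 0.32·1 + 0.32·h(square A)
Solving: h(square E) = 0.5020, h(square A) = 0.6478.
Starting from square E, the probability is 0.5020.

0.5020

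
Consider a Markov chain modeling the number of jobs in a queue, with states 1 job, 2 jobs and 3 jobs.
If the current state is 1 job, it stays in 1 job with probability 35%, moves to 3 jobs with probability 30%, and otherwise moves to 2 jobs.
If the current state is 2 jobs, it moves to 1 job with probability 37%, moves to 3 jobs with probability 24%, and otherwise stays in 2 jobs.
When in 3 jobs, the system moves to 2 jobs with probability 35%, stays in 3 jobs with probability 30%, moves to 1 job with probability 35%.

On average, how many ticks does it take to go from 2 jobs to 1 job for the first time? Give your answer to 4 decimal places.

2.7405

Let t(s) be the expected number of ticks to first reach 1 job from state s, with t(1 job) = 0. Conditioning on the first tick:
t(2 jobs) = 1 + 0.39·t(2 jobs) + 0.24·t(3 jobs)
t(3 jobs) = 1 + 0.35·t(2 jobs) + 0.3·t(3 jobs)
Solving: t(2 jobs) = 2.7405, t(3 jobs) = 2.7988.
Expected ticks from 2 jobs to 1 job: 2.7405.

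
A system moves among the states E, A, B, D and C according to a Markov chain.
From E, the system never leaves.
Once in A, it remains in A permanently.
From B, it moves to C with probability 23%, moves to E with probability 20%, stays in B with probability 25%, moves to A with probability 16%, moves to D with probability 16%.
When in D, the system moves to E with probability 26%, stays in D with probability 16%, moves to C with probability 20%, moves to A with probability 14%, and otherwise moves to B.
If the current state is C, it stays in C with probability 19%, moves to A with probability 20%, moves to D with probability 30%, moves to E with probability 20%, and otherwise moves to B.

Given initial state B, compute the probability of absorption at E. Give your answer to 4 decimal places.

0.5619

Let h(s) be the probability of absorption at E starting from transient state s. Then h(E) = 1 and h(A) = 0. By first-step analysis:
h(B) = 0.2·1 + 0.16·0 + 0.25·h(B) + 0.16·h(D) + 0.23·h(C)
h(D) = 0.26·1 + 0.14·0 + 0.24·h(B) + 0.16·h(D) + 0.2·h(C)
h(C) = 0.2·1 + 0.2·0 + 0.11·h(B) + 0.3·h(D) + 0.19·h(C)
Solving: h(B) = 0.5619, h(D) = 0.5999, h(C) = 0.5454.
Starting from B, the probability is 0.5619.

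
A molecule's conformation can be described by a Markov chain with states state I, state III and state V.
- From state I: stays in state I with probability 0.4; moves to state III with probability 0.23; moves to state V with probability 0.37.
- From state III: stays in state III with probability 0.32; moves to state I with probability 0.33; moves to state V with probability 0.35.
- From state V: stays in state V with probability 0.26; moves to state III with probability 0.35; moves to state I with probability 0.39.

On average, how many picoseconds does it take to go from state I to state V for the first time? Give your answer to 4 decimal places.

2.7401

Let t(s) be the expected number of picoseconds to first reach state V from state s, with t(state V) = 0. Conditioning on the first picosecond:
t(state I) = 1 + 0.4·t(state I) + 0.23·t(state III)
t(state III) = 1 + 0.33·t(state I) + 0.32·t(state III)
Solving: t(state I) = 2.7401, t(state III) = 2.8004.
Expected picoseconds from state I to state V: 2.7401.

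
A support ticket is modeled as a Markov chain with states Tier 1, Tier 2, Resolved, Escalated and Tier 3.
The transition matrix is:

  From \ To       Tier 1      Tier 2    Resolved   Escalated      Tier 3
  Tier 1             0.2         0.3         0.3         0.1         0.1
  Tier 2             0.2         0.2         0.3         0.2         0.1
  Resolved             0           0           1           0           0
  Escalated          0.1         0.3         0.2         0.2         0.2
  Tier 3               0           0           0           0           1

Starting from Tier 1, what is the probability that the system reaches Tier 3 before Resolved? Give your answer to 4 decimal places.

Let h(s) be the probability of absorption at Tier 3 starting from transient state s. Then h(Tier 3) = 1 and h(Resolved) = 0. By first-step analysis:
h(Tier 1) = 0.2·h(Tier 1) + 0.3·h(Tier 2) + 0.3·0 + 0.1·h(Escalated) + 0.1·1
h(Tier 2) = 0.2·h(Tier 1) + 0.2·h(Tier 2) + 0.3·0 + 0.2·h(Escalated) + 0.1·1
h(Escalated) = 0.1·h(Tier 1) + 0.3·h(Tier 2) + 0.2·0 + 0.2·h(Escalated) + 0.2·1
Solving: h(Tier 1) = 0.2854, h(Tier 2) = 0.2955, h(Escalated) = 0.3965.
Starting from Tier 1, the probability is 0.2854.

0.2854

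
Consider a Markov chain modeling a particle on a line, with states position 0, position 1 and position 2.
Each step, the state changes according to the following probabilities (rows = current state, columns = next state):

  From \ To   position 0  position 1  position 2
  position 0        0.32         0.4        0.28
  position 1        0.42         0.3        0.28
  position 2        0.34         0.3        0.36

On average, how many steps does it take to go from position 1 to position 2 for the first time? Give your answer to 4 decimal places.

Let t(s) be the expected number of steps to first reach position 2 from state s, with t(position 2) = 0. Conditioning on the first step:
t(position 0) = 1 + 0.32·t(position 0) + 0.4·t(position 1)
t(position 1) = 1 + 0.42·t(position 0) + 0.3·t(position 1)
Solving: t(position 0) = 3.5714, t(position 1) = 3.5714.
Expected steps from position 1 to position 2: 3.5714.

3.5714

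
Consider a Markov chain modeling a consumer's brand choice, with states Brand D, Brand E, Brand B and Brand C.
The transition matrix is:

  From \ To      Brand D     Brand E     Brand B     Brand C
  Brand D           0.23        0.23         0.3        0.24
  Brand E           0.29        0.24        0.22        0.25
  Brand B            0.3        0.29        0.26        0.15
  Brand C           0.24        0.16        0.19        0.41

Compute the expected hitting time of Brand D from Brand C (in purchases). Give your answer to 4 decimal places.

3.8046

Let t(s) be the expected number of purchases to first reach Brand D from state s, with t(Brand D) = 0. Conditioning on the first purchase:
t(Brand E) = 1 + 0.24·t(Brand E) + 0.22·t(Brand B) + 0.25·t(Brand C)
t(Brand B) = 1 + 0.29·t(Brand E) + 0.26·t(Brand B) + 0.15·t(Brand C)
t(Brand C) = 1 + 0.16·t(Brand E) + 0.19·t(Brand B) + 0.41·t(Brand C)
Solving: t(Brand E) = 3.5889, t(Brand B) = 3.5290, t(Brand C) = 3.8046.
Expected purchases from Brand C to Brand D: 3.8046.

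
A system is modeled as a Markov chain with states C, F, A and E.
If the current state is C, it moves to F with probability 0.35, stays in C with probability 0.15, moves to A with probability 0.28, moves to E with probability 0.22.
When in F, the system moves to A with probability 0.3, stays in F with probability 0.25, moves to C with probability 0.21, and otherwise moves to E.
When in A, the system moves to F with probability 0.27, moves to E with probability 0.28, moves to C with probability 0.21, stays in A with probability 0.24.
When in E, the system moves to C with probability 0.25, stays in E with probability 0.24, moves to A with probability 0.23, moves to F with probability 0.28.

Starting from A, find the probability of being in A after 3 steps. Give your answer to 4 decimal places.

0.2629

Propagate the distribution vector 3 steps from A.
After 0 steps: (0.0000, 0.0000, 1.0000, 0.0000)
After 1 step: (0.2100, 0.2700, 0.2400, 0.2800)
After 2 steps: (0.2086, 0.2842, 0.2618, 0.2454)
After 3 steps: (0.2073, 0.2835, 0.2629, 0.2463)
P(in A after 3 steps) = 0.2629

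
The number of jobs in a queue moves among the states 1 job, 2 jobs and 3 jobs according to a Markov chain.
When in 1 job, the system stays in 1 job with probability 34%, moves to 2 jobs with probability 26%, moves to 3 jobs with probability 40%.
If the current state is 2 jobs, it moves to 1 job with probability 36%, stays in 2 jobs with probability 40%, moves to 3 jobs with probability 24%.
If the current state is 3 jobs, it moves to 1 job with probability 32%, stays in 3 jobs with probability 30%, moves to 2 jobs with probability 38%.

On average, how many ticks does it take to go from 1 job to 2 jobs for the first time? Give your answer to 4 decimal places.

Let t(s) be the expected number of ticks to first reach 2 jobs from state s, with t(2 jobs) = 0. Conditioning on the first tick:
t(1 job) = 1 + 0.34·t(1 job) + 0.4·t(3 jobs)
t(3 jobs) = 1 + 0.32·t(1 job) + 0.3·t(3 jobs)
Solving: t(1 job) = 3.2934, t(3 jobs) = 2.9341.
Expected ticks from 1 job to 2 jobs: 3.2934.

3.2934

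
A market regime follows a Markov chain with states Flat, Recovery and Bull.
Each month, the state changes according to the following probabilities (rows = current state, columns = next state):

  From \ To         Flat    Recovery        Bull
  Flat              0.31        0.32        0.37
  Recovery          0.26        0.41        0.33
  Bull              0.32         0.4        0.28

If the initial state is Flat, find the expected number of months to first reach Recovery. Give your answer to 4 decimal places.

2.8805

Let t(s) be the expected number of months to first reach Recovery from state s, with t(Recovery) = 0. Conditioning on the first month:
t(Flat) = 1 + 0.31·t(Flat) + 0.37·t(Bull)
t(Bull) = 1 + 0.32·t(Flat) + 0.28·t(Bull)
Solving: t(Flat) = 2.8805, t(Bull) = 2.6691.
Expected months from Flat to Recovery: 2.8805.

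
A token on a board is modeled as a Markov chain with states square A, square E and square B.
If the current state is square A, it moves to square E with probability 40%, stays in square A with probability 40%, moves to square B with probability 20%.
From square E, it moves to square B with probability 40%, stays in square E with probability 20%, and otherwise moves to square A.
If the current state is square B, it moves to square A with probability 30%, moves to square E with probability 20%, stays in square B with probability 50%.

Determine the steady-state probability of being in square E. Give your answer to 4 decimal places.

Let the stationary distribution be π with π = πP and π_1 + π_2 + π_3 = 1.
π_1 = 0.4·π_1 + 0.4·π_2 + 0.3·π_3
π_2 = 0.4·π_1 + 0.2·π_2 + 0.2·π_3
Solving with the normalization constraint gives π = (0.3636, 0.2727, 0.3636).
So the stationary probability of square E is 0.2727.

0.2727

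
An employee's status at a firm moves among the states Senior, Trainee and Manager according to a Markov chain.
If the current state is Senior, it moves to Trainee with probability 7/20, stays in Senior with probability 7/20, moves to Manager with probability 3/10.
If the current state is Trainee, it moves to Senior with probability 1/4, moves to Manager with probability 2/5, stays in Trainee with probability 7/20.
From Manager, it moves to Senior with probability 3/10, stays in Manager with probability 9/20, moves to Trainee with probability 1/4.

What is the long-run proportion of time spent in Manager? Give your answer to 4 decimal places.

Let the stationary distribution be π with π = πP and π_1 + π_2 + π_3 = 1.
π_1 = 0.35·π_1 + 0.25·π_2 + 0.3·π_3
π_2 = 0.35·π_1 + 0.35·π_2 + 0.25·π_3
Solving with the normalization constraint gives π = (0.2994, 0.3110, 0.3895).
So the stationary probability of Manager is 0.3895.

0.3895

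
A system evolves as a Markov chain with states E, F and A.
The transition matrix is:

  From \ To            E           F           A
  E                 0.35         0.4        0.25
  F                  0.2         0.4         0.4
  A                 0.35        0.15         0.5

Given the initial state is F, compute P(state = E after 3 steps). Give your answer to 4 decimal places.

Propagate the distribution vector 3 steps from F.
After 0 steps: (0.0000, 1.0000, 0.0000)
After 1 step: (0.2000, 0.4000, 0.4000)
After 2 steps: (0.2900, 0.3000, 0.4100)
After 3 steps: (0.3050, 0.2975, 0.3975)
P(in E after 3 steps) = 0.3050

0.3050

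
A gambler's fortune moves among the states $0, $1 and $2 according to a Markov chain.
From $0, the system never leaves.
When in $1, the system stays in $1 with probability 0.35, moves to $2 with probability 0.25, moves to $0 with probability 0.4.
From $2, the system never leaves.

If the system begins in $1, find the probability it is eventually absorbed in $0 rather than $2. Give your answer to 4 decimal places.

0.6154

Let h(s) be the probability of absorption at $0 starting from transient state s. Then h($0) = 1 and h($2) = 0. By first-step analysis:
h($1) = 0.4·1 + 0.35·h($1) + 0.25·0
Solving: h($1) = 0.6154.
Starting from $1, the probability is 0.6154.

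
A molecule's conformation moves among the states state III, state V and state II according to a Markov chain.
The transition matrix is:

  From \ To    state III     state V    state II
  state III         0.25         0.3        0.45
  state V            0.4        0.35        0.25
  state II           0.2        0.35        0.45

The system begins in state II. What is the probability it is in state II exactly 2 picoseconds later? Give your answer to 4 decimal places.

Sum over the intermediate state after 1 picosecond:
P = P(state II→state III)·P(state III→state II) + P(state II→state V)·P(state V→state II) + P(state II→state II)·P(state II→state II)
  = 0.2×0.45 + 0.35×0.25 + 0.45×0.45
  = 0.0900 + 0.0875 + 0.2025 = 0.3800

0.3800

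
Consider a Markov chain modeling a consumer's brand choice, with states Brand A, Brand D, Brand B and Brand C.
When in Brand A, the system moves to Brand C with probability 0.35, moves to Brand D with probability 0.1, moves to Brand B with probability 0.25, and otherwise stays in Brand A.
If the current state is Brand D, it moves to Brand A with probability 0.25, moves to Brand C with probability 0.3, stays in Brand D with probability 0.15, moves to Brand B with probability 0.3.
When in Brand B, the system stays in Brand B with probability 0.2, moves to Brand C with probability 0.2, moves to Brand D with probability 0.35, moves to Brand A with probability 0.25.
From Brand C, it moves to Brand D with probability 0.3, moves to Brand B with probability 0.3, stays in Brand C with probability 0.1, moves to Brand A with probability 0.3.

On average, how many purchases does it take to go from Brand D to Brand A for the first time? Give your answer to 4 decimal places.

3.8261

Let t(s) be the expected number of purchases to first reach Brand A from state s, with t(Brand A) = 0. Conditioning on the first purchase:
t(Brand D) = 1 + 0.15·t(Brand D) + 0.3·t(Brand B) + 0.3·t(Brand C)
t(Brand B) = 1 + 0.35·t(Brand D) + 0.2·t(Brand B) + 0.2·t(Brand C)
t(Brand C) = 1 + 0.3·t(Brand D) + 0.3·t(Brand B) + 0.1·t(Brand C)
Solving: t(Brand D) = 3.8261, t(Brand B) = 3.8406, t(Brand C) = 3.6667.
Expected purchases from Brand D to Brand A: 3.8261.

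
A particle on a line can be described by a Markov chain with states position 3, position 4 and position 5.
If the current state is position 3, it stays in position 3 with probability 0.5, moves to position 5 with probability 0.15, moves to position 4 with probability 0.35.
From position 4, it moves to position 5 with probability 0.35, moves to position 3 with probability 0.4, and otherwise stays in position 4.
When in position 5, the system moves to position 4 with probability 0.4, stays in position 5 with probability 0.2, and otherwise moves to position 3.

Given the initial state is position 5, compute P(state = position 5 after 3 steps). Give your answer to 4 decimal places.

0.2260

Propagate the distribution vector 3 steps from position 5.
After 0 steps: (0.0000, 0.0000, 1.0000)
After 1 step: (0.4000, 0.4000, 0.2000)
After 2 steps: (0.4400, 0.3200, 0.2400)
After 3 steps: (0.4440, 0.3300, 0.2260)
P(in position 5 after 3 steps) = 0.2260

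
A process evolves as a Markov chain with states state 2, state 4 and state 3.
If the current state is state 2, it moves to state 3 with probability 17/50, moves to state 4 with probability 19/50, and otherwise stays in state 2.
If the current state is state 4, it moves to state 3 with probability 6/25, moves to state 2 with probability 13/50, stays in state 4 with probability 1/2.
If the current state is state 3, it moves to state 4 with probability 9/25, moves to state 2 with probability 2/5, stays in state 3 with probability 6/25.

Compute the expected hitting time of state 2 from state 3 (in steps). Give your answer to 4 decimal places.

Let t(s) be the expected number of steps to first reach state 2 from state s, with t(state 2) = 0. Conditioning on the first step:
t(state 4) = 1 + 0.5·t(state 4) + 0.24·t(state 3)
t(state 3) = 1 + 0.36·t(state 4) + 0.24·t(state 3)
Solving: t(state 4) = 3.4060, t(state 3) = 2.9292.
Expected steps from state 3 to state 2: 2.9292.

2.9292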